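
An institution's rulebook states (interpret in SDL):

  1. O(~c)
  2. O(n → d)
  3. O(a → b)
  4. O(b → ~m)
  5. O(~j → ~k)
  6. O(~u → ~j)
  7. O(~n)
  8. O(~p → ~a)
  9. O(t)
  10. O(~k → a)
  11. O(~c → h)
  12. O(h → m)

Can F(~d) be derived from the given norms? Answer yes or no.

No

Premise 2 is O(n → d), but O(n) is not derivable from the premises, so it does not yield O(d).
No other premise forces O(d). An ideal world satisfying every premise can still have ~d true, so F(~d) is not derivable.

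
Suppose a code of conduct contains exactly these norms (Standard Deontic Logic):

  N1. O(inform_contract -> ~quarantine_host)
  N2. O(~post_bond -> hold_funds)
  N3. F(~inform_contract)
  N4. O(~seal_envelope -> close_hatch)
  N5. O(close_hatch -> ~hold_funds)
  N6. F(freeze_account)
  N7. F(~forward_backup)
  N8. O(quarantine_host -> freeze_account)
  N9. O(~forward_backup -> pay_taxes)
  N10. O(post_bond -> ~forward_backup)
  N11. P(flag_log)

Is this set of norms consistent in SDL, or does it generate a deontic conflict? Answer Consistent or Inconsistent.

Premise 8 is O(quarantine_host -> freeze_account), but O(quarantine_host) is not derivable from the premises, so it does not yield O(freeze_account).
So O(freeze_account) is not derivable, and the apparent clash with O(~freeze_account) does not arise.
A world satisfying every obligation exists (e.g. close_hatch=false, flag_log=false, forward_backup=true, freeze_account=false, hold_funds=true, inform_contract=true, pay_taxes=false, post_bond=false, quarantine_host=false, seal_envelope=true); no atom is both obligatory and forbidden, so the set is consistent.

Consistent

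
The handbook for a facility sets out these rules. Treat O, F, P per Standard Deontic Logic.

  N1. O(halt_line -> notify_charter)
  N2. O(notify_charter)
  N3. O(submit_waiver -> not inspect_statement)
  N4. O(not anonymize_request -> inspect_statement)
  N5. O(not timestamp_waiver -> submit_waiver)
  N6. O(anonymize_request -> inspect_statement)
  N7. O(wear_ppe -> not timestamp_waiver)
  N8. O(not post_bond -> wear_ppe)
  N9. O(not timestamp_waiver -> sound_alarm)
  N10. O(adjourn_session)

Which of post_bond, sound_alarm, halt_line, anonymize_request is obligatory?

post_bond

Premises 4 and 6 cover both cases: O(not anonymize_request -> inspect_statement) and O(anonymize_request -> inspect_statement). Since not anonymize_request ∨ anonymize_request is a tautology, O(inspect_statement) follows.
Premise 3, O(submit_waiver -> not inspect_statement), contraposes to O(inspect_statement -> not submit_waiver); with O(inspect_statement) we get O(not submit_waiver).
Premise 5 is O(not timestamp_waiver -> submit_waiver); contrapositively O(not submit_waiver -> timestamp_waiver). Since O(not submit_waiver) holds, K gives O(timestamp_waiver).
Premise 7, O(wear_ppe -> not timestamp_waiver), contraposes to O(timestamp_waiver -> not wear_ppe); with O(timestamp_waiver) we get O(not wear_ppe).
The contrapositive of premise 8 (O(not post_bond -> wear_ppe)) is O(not wear_ppe -> post_bond), and O(not wear_ppe) is already established, so O(post_bond).
So O(post_bond) holds — post_bond is obligatory. None of the other listed options is made obligatory by any chain of premises.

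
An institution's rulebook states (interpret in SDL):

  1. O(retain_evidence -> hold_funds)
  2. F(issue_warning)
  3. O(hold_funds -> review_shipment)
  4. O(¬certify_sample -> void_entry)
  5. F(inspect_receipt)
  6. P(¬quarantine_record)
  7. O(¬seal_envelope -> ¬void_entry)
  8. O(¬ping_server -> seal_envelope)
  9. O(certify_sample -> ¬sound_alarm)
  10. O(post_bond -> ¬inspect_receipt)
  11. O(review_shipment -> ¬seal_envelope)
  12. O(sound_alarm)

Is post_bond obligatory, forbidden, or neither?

Premise 10 is O(post_bond -> ¬inspect_receipt); even if O(¬inspect_receipt) held, inferring O(post_bond) would be affirming the consequent — invalid.
No premise or chain of K-axiom applications forces O(post_bond), and none forces O(¬post_bond). So post_bond is neither obligatory nor forbidden under these norms.

Neither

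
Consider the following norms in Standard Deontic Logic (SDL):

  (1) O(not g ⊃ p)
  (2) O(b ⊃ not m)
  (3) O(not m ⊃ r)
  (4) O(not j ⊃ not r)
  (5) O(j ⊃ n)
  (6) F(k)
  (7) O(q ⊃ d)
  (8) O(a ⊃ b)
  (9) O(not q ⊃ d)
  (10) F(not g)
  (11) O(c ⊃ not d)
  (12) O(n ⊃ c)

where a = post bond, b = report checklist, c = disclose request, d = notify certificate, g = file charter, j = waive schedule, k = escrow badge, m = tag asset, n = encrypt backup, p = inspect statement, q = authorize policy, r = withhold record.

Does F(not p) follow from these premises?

Premise 1 is O(not g ⊃ p), but O(not g) is not derivable from the premises, so it does not yield O(p).
No other premise forces O(p). An ideal world satisfying every premise can still have not p true, so F(not p) is not derivable.

No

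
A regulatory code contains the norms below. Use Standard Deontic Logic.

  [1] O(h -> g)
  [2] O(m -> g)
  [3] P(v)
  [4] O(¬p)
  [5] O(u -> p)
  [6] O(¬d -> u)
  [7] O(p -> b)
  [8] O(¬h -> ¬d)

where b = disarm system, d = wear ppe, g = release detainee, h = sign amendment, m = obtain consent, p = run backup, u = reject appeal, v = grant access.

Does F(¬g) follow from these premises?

Premise 4 gives O(¬p).
Premise 5, O(u -> p), contraposes to O(¬p -> ¬u); with O(¬p) we get O(¬u).
The contrapositive of premise 6 (O(¬d -> u)) is O(¬u -> d), and O(¬u) is already established, so O(d).
The contrapositive of premise 8 (O(¬h -> ¬d)) is O(d -> h), and O(d) is already established, so O(h).
Applying K to premise 1 (O(h -> g)) and O(h) yields O(g).
Premises 2, 3, 7 do not contribute to this derivation.
So O(g) holds, i.e. F(¬g). The claim follows.

Yes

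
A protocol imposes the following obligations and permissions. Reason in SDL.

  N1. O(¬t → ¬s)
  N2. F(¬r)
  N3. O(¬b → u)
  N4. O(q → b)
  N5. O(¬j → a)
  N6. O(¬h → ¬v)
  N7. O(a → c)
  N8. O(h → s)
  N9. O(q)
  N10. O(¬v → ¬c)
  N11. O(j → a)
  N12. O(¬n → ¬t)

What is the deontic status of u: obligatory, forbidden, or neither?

Premise 3 is O(¬b → u), but O(¬b) is not derivable from the premises, so it does not yield O(u).
No premise or chain of K-axiom applications forces O(u), and none forces O(¬u). So u is neither obligatory nor forbidden under these norms.

Neither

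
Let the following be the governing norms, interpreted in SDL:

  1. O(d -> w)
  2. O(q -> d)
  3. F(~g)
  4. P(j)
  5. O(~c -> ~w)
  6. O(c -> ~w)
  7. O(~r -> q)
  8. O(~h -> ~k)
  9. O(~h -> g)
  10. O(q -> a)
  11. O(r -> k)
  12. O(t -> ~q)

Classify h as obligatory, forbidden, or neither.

By case analysis on c: premise 6 gives O(c -> ~w) and premise 5 gives O(~c -> ~w), so O(~w) either way.
Premise 1 is O(d -> w); contrapositively O(~w -> ~d). Since O(~w) holds, K gives O(~d).
The contrapositive of premise 2 (O(q -> d)) is O(~d -> ~q), and O(~d) is already established, so O(~q).
Premise 7, O(~r -> q), contraposes to O(~q -> r); with O(~q) we get O(r).
Premise 11 is O(r -> k); since O(r), deontic closure gives O(k).
Premise 8, O(~h -> ~k), contraposes to O(k -> h); with O(k) we get O(h).
Premises 3, 4, 9, 10, 12 do not contribute to this derivation.
Hence h is obligatory.

Obligatory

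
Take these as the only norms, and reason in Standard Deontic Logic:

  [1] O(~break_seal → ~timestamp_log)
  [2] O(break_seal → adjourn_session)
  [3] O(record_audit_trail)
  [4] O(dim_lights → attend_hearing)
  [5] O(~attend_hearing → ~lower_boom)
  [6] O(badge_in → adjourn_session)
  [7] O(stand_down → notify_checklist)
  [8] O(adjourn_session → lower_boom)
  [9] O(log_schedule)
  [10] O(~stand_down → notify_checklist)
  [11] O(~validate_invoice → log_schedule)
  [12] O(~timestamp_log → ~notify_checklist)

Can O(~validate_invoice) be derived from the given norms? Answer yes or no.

No

Premise 11 is O(~validate_invoice → log_schedule); even if O(log_schedule) held, inferring O(~validate_invoice) would be affirming the consequent — invalid.
No other premise forces O(~validate_invoice). An ideal world satisfying every premise can still have ~validate_invoice false, so O(~validate_invoice) is not derivable.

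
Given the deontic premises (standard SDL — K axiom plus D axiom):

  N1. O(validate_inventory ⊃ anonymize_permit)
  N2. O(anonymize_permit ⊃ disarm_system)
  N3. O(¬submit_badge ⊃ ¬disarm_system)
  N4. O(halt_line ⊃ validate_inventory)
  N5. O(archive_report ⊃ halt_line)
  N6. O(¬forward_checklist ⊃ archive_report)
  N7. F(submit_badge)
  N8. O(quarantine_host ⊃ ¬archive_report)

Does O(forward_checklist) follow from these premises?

Yes

F(submit_badge) at premise 7 means O(¬submit_badge).
Applying K to premise 3 (O(¬submit_badge ⊃ ¬disarm_system)) and O(¬submit_badge) yields O(¬disarm_system).
Premise 2 is O(anonymize_permit ⊃ disarm_system); contrapositively O(¬disarm_system ⊃ ¬anonymize_permit). Since O(¬disarm_system) holds, K gives O(¬anonymize_permit).
Premise 1, O(validate_inventory ⊃ anonymize_permit), contraposes to O(¬anonymize_permit ⊃ ¬validate_inventory); with O(¬anonymize_permit) we get O(¬validate_inventory).
The contrapositive of premise 4 (O(halt_line ⊃ validate_inventory)) is O(¬validate_inventory ⊃ ¬halt_line), and O(¬validate_inventory) is already established, so O(¬halt_line).
Premise 5 is O(archive_report ⊃ halt_line); contrapositively O(¬halt_line ⊃ ¬archive_report). Since O(¬halt_line) holds, K gives O(¬archive_report).
The contrapositive of premise 6 (O(¬forward_checklist ⊃ archive_report)) is O(¬archive_report ⊃ forward_checklist), and O(¬archive_report) is already established, so O(forward_checklist).
Premise 8 does not contribute to this derivation.
So O(forward_checklist) follows.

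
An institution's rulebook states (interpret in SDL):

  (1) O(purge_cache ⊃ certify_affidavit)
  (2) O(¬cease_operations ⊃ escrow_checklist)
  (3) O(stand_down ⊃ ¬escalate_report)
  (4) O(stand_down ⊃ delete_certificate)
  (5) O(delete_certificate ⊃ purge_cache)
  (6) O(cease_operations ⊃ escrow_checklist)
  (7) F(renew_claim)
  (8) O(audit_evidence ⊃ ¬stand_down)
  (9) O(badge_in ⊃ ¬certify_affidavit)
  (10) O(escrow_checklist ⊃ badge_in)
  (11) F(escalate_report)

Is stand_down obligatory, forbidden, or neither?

Forbidden

Premises 2 and 6 are O(¬cease_operations ⊃ escrow_checklist) and O(cease_operations ⊃ escrow_checklist); every ideal world satisfies ¬cease_operations or cease_operations, so in either case escrow_checklist holds — hence O(escrow_checklist).
Applying K to premise 10 (O(escrow_checklist ⊃ badge_in)) and O(escrow_checklist) yields O(badge_in).
Applying K to premise 9 (O(badge_in ⊃ ¬certify_affidavit)) and O(badge_in) yields O(¬certify_affidavit).
The contrapositive of premise 1 (O(purge_cache ⊃ certify_affidavit)) is O(¬certify_affidavit ⊃ ¬purge_cache), and O(¬certify_affidavit) is already established, so O(¬purge_cache).
Premise 5, O(delete_certificate ⊃ purge_cache), contraposes to O(¬purge_cache ⊃ ¬delete_certificate); with O(¬purge_cache) we get O(¬delete_certificate).
The contrapositive of premise 4 (O(stand_down ⊃ delete_certificate)) is O(¬delete_certificate ⊃ ¬stand_down), and O(¬delete_certificate) is already established, so O(¬stand_down).
Premises 3, 7, 8, 11 do not contribute to this derivation.
Thus O(¬stand_down), which is F(stand_down): stand_down is forbidden.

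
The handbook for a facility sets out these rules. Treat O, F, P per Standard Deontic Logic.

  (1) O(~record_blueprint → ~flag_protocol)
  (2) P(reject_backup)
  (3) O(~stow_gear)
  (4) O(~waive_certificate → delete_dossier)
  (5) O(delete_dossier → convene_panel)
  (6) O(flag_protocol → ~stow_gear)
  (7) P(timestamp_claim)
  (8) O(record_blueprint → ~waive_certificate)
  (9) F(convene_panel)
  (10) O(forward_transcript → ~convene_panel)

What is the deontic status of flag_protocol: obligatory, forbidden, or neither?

Forbidden

F(convene_panel) at premise 9 means O(~convene_panel).
Premise 5 is O(delete_dossier → convene_panel); contrapositively O(~convene_panel → ~delete_dossier). Since O(~convene_panel) holds, K gives O(~delete_dossier).
Premise 4 is O(~waive_certificate → delete_dossier); contrapositively O(~delete_dossier → waive_certificate). Since O(~delete_dossier) holds, K gives O(waive_certificate).
Premise 8, O(record_blueprint → ~waive_certificate), contraposes to O(waive_certificate → ~record_blueprint); with O(waive_certificate) we get O(~record_blueprint).
Premise 1 is O(~record_blueprint → ~flag_protocol); since O(~record_blueprint), deontic closure gives O(~flag_protocol).
Premises 2, 3, 6, 7, 10 do not contribute to this derivation.
Thus O(~flag_protocol), which is F(flag_protocol): flag_protocol is forbidden.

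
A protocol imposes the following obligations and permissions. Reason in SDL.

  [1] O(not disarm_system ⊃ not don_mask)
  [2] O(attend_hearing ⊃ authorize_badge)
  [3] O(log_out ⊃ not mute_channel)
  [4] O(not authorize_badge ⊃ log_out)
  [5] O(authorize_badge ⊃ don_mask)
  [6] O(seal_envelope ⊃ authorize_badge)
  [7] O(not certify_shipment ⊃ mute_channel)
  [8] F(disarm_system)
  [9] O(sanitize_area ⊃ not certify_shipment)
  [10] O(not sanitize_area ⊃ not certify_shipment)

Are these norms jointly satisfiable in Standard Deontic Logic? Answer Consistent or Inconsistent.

Premises 10 and 9 are O(not sanitize_area ⊃ not certify_shipment) and O(sanitize_area ⊃ not certify_shipment); every ideal world satisfies not sanitize_area or sanitize_area, so in either case not certify_shipment holds — hence O(not certify_shipment).
Premise 7 is O(not certify_shipment ⊃ mute_channel); since O(not certify_shipment), deontic closure gives O(mute_channel).
The contrapositive of premise 3 (O(log_out ⊃ not mute_channel)) is O(mute_channel ⊃ not log_out), and O(mute_channel) is already established, so O(not log_out).
Premise 4, O(not authorize_badge ⊃ log_out), contraposes to O(not log_out ⊃ authorize_badge); with O(not log_out) we get O(authorize_badge).
From O(authorize_badge) and premise 5, O(authorize_badge ⊃ don_mask), we obtain O(don_mask).
Premise 1, O(not disarm_system ⊃ not don_mask), contraposes to O(don_mask ⊃ disarm_system); with O(don_mask) we get O(disarm_system).
But premise 8, F(disarm_system), means O(not disarm_system).
We now have both O(disarm_system) and O(not disarm_system) — disarm_system is simultaneously obligatory and forbidden, violating the D-axiom.

Inconsistent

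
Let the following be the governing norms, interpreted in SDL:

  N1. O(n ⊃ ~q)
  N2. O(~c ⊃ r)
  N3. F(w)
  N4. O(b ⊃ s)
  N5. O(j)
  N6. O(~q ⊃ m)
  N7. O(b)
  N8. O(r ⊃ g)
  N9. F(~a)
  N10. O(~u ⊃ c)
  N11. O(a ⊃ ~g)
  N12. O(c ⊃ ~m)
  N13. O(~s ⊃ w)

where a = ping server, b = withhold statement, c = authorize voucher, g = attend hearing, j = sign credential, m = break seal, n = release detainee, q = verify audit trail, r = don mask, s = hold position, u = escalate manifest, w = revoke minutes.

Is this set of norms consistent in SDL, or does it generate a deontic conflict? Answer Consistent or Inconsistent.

Premise 13 is O(~s ⊃ w), but O(~s) is not derivable from the premises, so it does not yield O(w).
So O(w) is not derivable, and the apparent clash with O(~w) does not arise.
A world satisfying every obligation exists (e.g. a=true, b=true, c=true, g=false, j=true, m=false, n=false, q=true, r=false, s=true, u=false, w=false); no atom is both obligatory and forbidden, so the set is consistent.

Consistent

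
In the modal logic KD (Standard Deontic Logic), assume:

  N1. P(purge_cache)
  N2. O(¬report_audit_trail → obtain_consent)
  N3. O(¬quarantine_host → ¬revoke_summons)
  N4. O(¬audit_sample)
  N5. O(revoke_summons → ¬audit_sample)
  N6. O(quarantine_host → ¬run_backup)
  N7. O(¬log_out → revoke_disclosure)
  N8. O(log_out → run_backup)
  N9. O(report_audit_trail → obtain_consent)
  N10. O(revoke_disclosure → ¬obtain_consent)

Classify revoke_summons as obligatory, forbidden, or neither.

Premises 2 and 9 cover both cases: O(¬report_audit_trail → obtain_consent) and O(report_audit_trail → obtain_consent). Since ¬report_audit_trail ∨ report_audit_trail is a tautology, O(obtain_consent) follows.
Premise 10, O(revoke_disclosure → ¬obtain_consent), contraposes to O(obtain_consent → ¬revoke_disclosure); with O(obtain_consent) we get O(¬revoke_disclosure).
Premise 7, O(¬log_out → revoke_disclosure), contraposes to O(¬revoke_disclosure → log_out); with O(¬revoke_disclosure) we get O(log_out).
Applying K to premise 8 (O(log_out → run_backup)) and O(log_out) yields O(run_backup).
Premise 6 is O(quarantine_host → ¬run_backup); contrapositively O(run_backup → ¬quarantine_host). Since O(run_backup) holds, K gives O(¬quarantine_host).
From O(¬quarantine_host) and premise 3, O(¬quarantine_host → ¬revoke_summons), we obtain O(¬revoke_summons).
Premises 1, 4, 5 do not contribute to this derivation.
Thus O(¬revoke_summons), which is F(revoke_summons): revoke_summons is forbidden.

Forbidden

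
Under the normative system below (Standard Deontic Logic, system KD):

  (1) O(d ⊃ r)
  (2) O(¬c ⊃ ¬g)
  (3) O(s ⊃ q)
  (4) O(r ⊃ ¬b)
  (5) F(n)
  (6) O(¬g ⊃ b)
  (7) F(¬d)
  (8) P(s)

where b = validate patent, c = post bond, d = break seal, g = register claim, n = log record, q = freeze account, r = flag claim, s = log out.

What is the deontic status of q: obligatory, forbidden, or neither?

Premise 3 is O(s ⊃ q), but O(s) is not derivable from the premises (the permission P(s) asserts only ¬O(¬s), not O(s)), so it does not yield O(q).
No premise or chain of K-axiom applications forces O(q), and none forces O(¬q). So q is neither obligatory nor forbidden under these norms.

Neither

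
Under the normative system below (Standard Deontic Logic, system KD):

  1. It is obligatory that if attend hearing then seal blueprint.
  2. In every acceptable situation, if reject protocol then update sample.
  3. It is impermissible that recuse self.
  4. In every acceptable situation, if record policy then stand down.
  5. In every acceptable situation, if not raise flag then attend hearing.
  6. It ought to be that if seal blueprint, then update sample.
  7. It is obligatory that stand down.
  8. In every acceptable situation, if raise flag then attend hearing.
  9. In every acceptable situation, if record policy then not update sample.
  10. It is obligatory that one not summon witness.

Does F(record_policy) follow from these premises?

Yes

By case analysis on ¬raise_flag: premise 5 gives O(¬raise_flag → attend_hearing) and premise 8 gives O(raise_flag → attend_hearing), so O(attend_hearing) either way.
From O(attend_hearing) and premise 1, O(attend_hearing → seal_blueprint), we obtain O(seal_blueprint).
From O(seal_blueprint) and premise 6, O(seal_blueprint → update_sample), we obtain O(update_sample).
Premise 9 is O(record_policy → ¬update_sample); contrapositively O(update_sample → ¬record_policy). Since O(update_sample) holds, K gives O(¬record_policy).
Premises 2, 3, 4, 7, 10 do not contribute to this derivation.
So O(¬record_policy) holds, i.e. F(record_policy). The claim follows.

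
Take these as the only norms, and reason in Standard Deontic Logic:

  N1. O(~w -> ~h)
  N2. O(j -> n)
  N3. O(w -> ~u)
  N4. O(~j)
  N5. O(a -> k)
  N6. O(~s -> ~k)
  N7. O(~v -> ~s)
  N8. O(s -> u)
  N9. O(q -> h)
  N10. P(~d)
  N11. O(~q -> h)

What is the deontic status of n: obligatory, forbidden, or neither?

Neither

Premise 2 is O(j -> n), but O(j) is not derivable from the premises, so it does not yield O(n).
No premise or chain of K-axiom applications forces O(n), and none forces O(~n). So n is neither obligatory nor forbidden under these norms.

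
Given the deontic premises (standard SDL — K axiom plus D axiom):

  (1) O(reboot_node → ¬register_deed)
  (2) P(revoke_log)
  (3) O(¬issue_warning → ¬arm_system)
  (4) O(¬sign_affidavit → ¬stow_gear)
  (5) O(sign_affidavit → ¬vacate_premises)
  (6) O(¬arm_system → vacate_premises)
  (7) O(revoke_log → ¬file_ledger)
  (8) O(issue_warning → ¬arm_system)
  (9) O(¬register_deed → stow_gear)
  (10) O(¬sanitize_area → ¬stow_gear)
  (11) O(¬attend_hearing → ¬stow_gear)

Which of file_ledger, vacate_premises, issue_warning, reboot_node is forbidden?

Premises 8 and 3 are O(issue_warning → ¬arm_system) and O(¬issue_warning → ¬arm_system); every ideal world satisfies issue_warning or ¬issue_warning, so in either case ¬arm_system holds — hence O(¬arm_system).
Premise 6 is O(¬arm_system → vacate_premises); since O(¬arm_system), deontic closure gives O(vacate_premises).
Premise 5 is O(sign_affidavit → ¬vacate_premises); contrapositively O(vacate_premises → ¬sign_affidavit). Since O(vacate_premises) holds, K gives O(¬sign_affidavit).
From O(¬sign_affidavit) and premise 4, O(¬sign_affidavit → ¬stow_gear), we obtain O(¬stow_gear).
The contrapositive of premise 9 (O(¬register_deed → stow_gear)) is O(¬stow_gear → register_deed), and O(¬stow_gear) is already established, so O(register_deed).
The contrapositive of premise 1 (O(reboot_node → ¬register_deed)) is O(register_deed → ¬reboot_node), and O(register_deed) is already established, so O(¬reboot_node).
So O(¬reboot_node) holds, i.e. reboot_node is forbidden. None of the other listed options is forbidden under the premises.

reboot_node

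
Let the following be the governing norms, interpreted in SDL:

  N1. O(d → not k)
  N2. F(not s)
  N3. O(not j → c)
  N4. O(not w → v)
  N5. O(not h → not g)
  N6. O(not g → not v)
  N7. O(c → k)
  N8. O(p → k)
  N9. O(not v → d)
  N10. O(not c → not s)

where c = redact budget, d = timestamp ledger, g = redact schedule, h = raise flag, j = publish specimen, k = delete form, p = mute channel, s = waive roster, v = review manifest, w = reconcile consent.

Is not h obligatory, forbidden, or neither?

Forbidden

Premise 2 is F(not s), i.e. O(s).
Premise 10, O(not c → not s), contraposes to O(s → c); with O(s) we get O(c).
From O(c) and premise 7, O(c → k), we obtain O(k).
The contrapositive of premise 1 (O(d → not k)) is O(k → not d), and O(k) is already established, so O(not d).
The contrapositive of premise 9 (O(not v → d)) is O(not d → v), and O(not d) is already established, so O(v).
The contrapositive of premise 6 (O(not g → not v)) is O(v → g), and O(v) is already established, so O(g).
The contrapositive of premise 5 (O(not h → not g)) is O(g → h), and O(g) is already established, so O(h).
Premises 3, 4, 8 do not contribute to this derivation.
Thus O(h), which is F(not h): not h is forbidden.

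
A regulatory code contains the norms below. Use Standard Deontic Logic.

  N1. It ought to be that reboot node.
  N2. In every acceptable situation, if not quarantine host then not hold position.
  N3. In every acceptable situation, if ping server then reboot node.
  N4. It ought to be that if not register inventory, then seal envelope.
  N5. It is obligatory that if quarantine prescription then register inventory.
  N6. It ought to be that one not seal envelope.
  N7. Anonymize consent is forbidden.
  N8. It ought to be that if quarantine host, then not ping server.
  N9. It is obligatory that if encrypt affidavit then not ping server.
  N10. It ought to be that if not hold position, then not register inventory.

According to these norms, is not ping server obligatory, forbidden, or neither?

Obligatory

Premise 6 gives O(¬seal_envelope).
Premise 4, O(¬register_inventory → seal_envelope), contraposes to O(¬seal_envelope → register_inventory); with O(¬seal_envelope) we get O(register_inventory).
Premise 10 is O(¬hold_position → ¬register_inventory); contrapositively O(register_inventory → hold_position). Since O(register_inventory) holds, K gives O(hold_position).
The contrapositive of premise 2 (O(¬quarantine_host → ¬hold_position)) is O(hold_position → quarantine_host), and O(hold_position) is already established, so O(quarantine_host).
Applying K to premise 8 (O(quarantine_host → ¬ping_server)) and O(quarantine_host) yields O(¬ping_server).
Premises 1, 3, 5, 7, 9 do not contribute to this derivation.
Hence ¬ping_server is obligatory.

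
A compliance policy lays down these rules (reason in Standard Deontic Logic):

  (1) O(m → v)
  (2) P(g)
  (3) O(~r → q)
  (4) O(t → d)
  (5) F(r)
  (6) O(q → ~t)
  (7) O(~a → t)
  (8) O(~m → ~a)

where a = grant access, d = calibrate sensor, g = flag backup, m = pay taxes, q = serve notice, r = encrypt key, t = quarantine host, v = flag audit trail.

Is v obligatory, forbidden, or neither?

Premise 5, F(r), is equivalent to O(~r).
From O(~r) and premise 3, O(~r → q), we obtain O(q).
From O(q) and premise 6, O(q → ~t), we obtain O(~t).
Premise 7 is O(~a → t); contrapositively O(~t → a). Since O(~t) holds, K gives O(a).
Premise 8 is O(~m → ~a); contrapositively O(a → m). Since O(a) holds, K gives O(m).
From O(m) and premise 1, O(m → v), we obtain O(v).
Premises 2, 4 do not contribute to this derivation.
Hence v is obligatory.

Obligatory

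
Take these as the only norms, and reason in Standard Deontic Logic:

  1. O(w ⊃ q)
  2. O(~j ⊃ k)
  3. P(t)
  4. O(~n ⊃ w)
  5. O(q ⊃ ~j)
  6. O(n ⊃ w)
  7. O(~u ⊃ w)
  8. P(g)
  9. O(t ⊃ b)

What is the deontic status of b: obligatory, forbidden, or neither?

Premise 9 is O(t ⊃ b), but O(t) is not derivable from the premises (the permission P(t) asserts only ~O(~t), not O(t)), so it does not yield O(b).
No premise or chain of K-axiom applications forces O(b), and none forces O(~b). So b is neither obligatory nor forbidden under these norms.

Neither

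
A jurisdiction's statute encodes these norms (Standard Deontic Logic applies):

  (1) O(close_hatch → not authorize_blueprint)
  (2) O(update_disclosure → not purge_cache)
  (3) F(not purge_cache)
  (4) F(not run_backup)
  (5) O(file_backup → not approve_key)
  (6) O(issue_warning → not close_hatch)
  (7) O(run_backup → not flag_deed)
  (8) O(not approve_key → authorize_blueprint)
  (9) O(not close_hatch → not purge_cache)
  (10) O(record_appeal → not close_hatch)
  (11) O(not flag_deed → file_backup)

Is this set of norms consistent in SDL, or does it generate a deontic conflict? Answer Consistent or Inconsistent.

F(not run_backup) at premise 4 means O(run_backup).
Premise 7 is O(run_backup → not flag_deed); since O(run_backup), deontic closure gives O(not flag_deed).
With premise 11, O(not flag_deed → file_backup), the K-axiom yields O(file_backup).
With premise 5, O(file_backup → not approve_key), the K-axiom yields O(not approve_key).
With premise 8, O(not approve_key → authorize_blueprint), the K-axiom yields O(authorize_blueprint).
Premise 1 is O(close_hatch → not authorize_blueprint); contrapositively O(authorize_blueprint → not close_hatch). Since O(authorize_blueprint) holds, K gives O(not close_hatch).
Premise 9 is O(not close_hatch → not purge_cache); since O(not close_hatch), deontic closure gives O(not purge_cache).
Yet premise 3 is F(not purge_cache), i.e. O(purge_cache).
We now have both O(not purge_cache) and O(purge_cache) — purge_cache is simultaneously obligatory and forbidden, violating the D-axiom.

Inconsistent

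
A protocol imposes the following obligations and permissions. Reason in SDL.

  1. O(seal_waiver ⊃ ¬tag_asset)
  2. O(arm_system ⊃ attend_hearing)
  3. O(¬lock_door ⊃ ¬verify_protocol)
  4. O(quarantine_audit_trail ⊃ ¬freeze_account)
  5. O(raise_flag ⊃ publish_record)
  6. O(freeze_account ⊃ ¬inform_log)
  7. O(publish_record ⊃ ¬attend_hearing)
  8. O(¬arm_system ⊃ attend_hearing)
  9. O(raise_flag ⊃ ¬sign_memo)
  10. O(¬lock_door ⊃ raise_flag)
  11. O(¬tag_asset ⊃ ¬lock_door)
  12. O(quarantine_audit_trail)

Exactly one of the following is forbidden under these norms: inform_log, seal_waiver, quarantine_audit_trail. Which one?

Premises 8 and 2 cover both cases: O(¬arm_system ⊃ attend_hearing) and O(arm_system ⊃ attend_hearing). Since ¬arm_system ∨ arm_system is a tautology, O(attend_hearing) follows.
Premise 7, O(publish_record ⊃ ¬attend_hearing), contraposes to O(attend_hearing ⊃ ¬publish_record); with O(attend_hearing) we get O(¬publish_record).
Premise 5 is O(raise_flag ⊃ publish_record); contrapositively O(¬publish_record ⊃ ¬raise_flag). Since O(¬publish_record) holds, K gives O(¬raise_flag).
The contrapositive of premise 10 (O(¬lock_door ⊃ raise_flag)) is O(¬raise_flag ⊃ lock_door), and O(¬raise_flag) is already established, so O(lock_door).
Premise 11, O(¬tag_asset ⊃ ¬lock_door), contraposes to O(lock_door ⊃ tag_asset); with O(lock_door) we get O(tag_asset).
Premise 1, O(seal_waiver ⊃ ¬tag_asset), contraposes to O(tag_asset ⊃ ¬seal_waiver); with O(tag_asset) we get O(¬seal_waiver).
So O(¬seal_waiver) holds, i.e. seal_waiver is forbidden. None of the other listed options is forbidden under the premises.

seal_waiver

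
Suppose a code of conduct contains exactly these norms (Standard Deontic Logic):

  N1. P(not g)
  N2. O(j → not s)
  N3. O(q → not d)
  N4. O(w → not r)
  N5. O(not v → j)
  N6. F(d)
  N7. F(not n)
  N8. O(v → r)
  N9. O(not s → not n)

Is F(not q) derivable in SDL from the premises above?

Premise 3 is O(q → not d); even if O(not d) held, inferring O(q) would be affirming the consequent — invalid.
No other premise forces O(q). An ideal world satisfying every premise can still have not q true, so F(not q) is not derivable.

No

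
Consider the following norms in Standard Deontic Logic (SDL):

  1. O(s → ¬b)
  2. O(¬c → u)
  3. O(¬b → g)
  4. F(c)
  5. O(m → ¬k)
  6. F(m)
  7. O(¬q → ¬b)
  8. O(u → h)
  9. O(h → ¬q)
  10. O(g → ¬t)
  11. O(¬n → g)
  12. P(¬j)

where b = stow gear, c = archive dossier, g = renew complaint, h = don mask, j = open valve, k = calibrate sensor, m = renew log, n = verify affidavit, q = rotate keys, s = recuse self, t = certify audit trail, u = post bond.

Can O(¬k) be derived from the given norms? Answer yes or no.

Premise 5 is O(m → ¬k), but O(m) is not derivable from the premises, so it does not yield O(¬k).
No other premise forces O(¬k). An ideal world satisfying every premise can still have ¬k false, so O(¬k) is not derivable.

No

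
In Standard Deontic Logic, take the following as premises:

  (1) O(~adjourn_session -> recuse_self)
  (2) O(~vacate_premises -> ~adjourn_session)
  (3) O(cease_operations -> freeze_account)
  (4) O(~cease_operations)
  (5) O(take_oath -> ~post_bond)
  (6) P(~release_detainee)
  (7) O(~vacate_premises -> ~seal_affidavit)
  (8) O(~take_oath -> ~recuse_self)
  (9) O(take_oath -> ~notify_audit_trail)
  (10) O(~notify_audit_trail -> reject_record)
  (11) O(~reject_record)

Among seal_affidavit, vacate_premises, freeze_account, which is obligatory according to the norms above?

vacate_premises

Premise 11 states O(~reject_record) outright.
Premise 10 is O(~notify_audit_trail -> reject_record); contrapositively O(~reject_record -> notify_audit_trail). Since O(~reject_record) holds, K gives O(notify_audit_trail).
Premise 9, O(take_oath -> ~notify_audit_trail), contraposes to O(notify_audit_trail -> ~take_oath); with O(notify_audit_trail) we get O(~take_oath).
From O(~take_oath) and premise 8, O(~take_oath -> ~recuse_self), we obtain O(~recuse_self).
Premise 1, O(~adjourn_session -> recuse_self), contraposes to O(~recuse_self -> adjourn_session); with O(~recuse_self) we get O(adjourn_session).
Premise 2 is O(~vacate_premises -> ~adjourn_session); contrapositively O(adjourn_session -> vacate_premises). Since O(adjourn_session) holds, K gives O(vacate_premises).
So O(vacate_premises) holds — vacate_premises is obligatory. None of the other listed options is made obligatory by any chain of premises.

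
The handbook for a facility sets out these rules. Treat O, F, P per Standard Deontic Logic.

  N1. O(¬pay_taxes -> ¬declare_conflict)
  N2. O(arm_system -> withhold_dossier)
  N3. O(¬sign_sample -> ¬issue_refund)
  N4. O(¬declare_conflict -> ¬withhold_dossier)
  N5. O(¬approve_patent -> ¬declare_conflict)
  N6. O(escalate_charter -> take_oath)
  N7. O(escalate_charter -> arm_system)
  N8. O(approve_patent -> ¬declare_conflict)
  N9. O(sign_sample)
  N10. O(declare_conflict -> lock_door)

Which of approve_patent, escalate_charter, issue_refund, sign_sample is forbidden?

By case analysis on approve_patent: premise 8 gives O(approve_patent -> ¬declare_conflict) and premise 5 gives O(¬approve_patent -> ¬declare_conflict), so O(¬declare_conflict) either way.
From O(¬declare_conflict) and premise 4, O(¬declare_conflict -> ¬withhold_dossier), we obtain O(¬withhold_dossier).
Premise 2 is O(arm_system -> withhold_dossier); contrapositively O(¬withhold_dossier -> ¬arm_system). Since O(¬withhold_dossier) holds, K gives O(¬arm_system).
Premise 7 is O(escalate_charter -> arm_system); contrapositively O(¬arm_system -> ¬escalate_charter). Since O(¬arm_system) holds, K gives O(¬escalate_charter).
So O(¬escalate_charter) holds, i.e. escalate_charter is forbidden. None of the other listed options is forbidden under the premises.

escalate_charter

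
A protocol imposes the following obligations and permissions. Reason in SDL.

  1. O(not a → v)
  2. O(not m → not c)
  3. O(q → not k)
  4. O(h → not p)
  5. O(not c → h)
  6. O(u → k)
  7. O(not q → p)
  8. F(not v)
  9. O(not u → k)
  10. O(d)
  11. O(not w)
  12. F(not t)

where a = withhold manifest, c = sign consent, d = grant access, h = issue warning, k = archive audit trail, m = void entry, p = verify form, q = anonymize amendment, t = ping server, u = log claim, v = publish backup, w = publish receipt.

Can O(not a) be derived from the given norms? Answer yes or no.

No

Premise 1 is O(not a → v); even if O(v) held, inferring O(not a) would be affirming the consequent — invalid.
No other premise forces O(not a). An ideal world satisfying every premise can still have not a false, so O(not a) is not derivable.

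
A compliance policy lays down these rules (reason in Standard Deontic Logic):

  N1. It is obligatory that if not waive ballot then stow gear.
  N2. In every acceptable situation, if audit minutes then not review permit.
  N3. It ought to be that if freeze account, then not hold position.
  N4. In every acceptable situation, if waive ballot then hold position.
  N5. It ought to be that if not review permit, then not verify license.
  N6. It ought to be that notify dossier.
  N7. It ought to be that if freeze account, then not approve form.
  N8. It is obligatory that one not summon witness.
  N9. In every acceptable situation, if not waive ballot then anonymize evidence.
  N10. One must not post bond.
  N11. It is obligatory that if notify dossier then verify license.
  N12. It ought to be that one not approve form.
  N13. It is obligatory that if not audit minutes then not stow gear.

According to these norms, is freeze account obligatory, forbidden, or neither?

Premise 6 states O(notify_dossier) outright.
Applying K to premise 11 (O(notify_dossier → verify_license)) and O(notify_dossier) yields O(verify_license).
The contrapositive of premise 5 (O(¬review_permit → ¬verify_license)) is O(verify_license → review_permit), and O(verify_license) is already established, so O(review_permit).
Premise 2, O(audit_minutes → ¬review_permit), contraposes to O(review_permit → ¬audit_minutes); with O(review_permit) we get O(¬audit_minutes).
With premise 13, O(¬audit_minutes → ¬stow_gear), the K-axiom yields O(¬stow_gear).
Premise 1 is O(¬waive_ballot → stow_gear); contrapositively O(¬stow_gear → waive_ballot). Since O(¬stow_gear) holds, K gives O(waive_ballot).
From O(waive_ballot) and premise 4, O(waive_ballot → hold_position), we obtain O(hold_position).
Premise 3 is O(freeze_account → ¬hold_position); contrapositively O(hold_position → ¬freeze_account). Since O(hold_position) holds, K gives O(¬freeze_account).
Premises 7, 8, 9, 10, 12 do not contribute to this derivation.
Thus O(¬freeze_account), which is F(freeze_account): freeze_account is forbidden.

Forbidden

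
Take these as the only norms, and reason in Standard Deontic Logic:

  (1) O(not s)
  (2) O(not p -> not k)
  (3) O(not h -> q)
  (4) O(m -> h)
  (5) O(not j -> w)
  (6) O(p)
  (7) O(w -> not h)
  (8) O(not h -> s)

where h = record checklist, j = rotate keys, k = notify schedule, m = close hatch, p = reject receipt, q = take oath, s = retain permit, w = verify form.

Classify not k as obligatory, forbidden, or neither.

Premise 2 is O(not p -> not k), but O(not p) is not derivable from the premises, so it does not yield O(not k).
No premise or chain of K-axiom applications forces O(not k), and none forces O(k). So not k is neither obligatory nor forbidden under these norms.

Neither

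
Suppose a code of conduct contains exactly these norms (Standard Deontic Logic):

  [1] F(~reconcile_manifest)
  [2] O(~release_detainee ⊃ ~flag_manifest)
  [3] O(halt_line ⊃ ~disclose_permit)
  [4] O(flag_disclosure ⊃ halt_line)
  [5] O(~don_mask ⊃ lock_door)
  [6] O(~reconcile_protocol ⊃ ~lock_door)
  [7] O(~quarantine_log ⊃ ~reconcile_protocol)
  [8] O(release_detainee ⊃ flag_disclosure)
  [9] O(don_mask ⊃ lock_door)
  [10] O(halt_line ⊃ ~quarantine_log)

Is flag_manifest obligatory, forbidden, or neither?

Premises 5 and 9 cover both cases: O(~don_mask ⊃ lock_door) and O(don_mask ⊃ lock_door). Since ~don_mask ∨ don_mask is a tautology, O(lock_door) follows.
Premise 6, O(~reconcile_protocol ⊃ ~lock_door), contraposes to O(lock_door ⊃ reconcile_protocol); with O(lock_door) we get O(reconcile_protocol).
Premise 7 is O(~quarantine_log ⊃ ~reconcile_protocol); contrapositively O(reconcile_protocol ⊃ quarantine_log). Since O(reconcile_protocol) holds, K gives O(quarantine_log).
The contrapositive of premise 10 (O(halt_line ⊃ ~quarantine_log)) is O(quarantine_log ⊃ ~halt_line), and O(quarantine_log) is already established, so O(~halt_line).
The contrapositive of premise 4 (O(flag_disclosure ⊃ halt_line)) is O(~halt_line ⊃ ~flag_disclosure), and O(~halt_line) is already established, so O(~flag_disclosure).
Premise 8, O(release_detainee ⊃ flag_disclosure), contraposes to O(~flag_disclosure ⊃ ~release_detainee); with O(~flag_disclosure) we get O(~release_detainee).
With premise 2, O(~release_detainee ⊃ ~flag_manifest), the K-axiom yields O(~flag_manifest).
Premises 1, 3 do not contribute to this derivation.
Thus O(~flag_manifest), which is F(flag_manifest): flag_manifest is forbidden.

Forbidden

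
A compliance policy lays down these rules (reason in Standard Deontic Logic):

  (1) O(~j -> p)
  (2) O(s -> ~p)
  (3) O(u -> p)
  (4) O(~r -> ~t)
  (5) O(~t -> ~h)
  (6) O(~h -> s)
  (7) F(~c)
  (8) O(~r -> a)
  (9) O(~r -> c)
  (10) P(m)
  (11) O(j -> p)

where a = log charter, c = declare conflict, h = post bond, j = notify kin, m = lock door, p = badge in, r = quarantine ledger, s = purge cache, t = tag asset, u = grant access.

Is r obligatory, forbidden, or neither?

Obligatory

Premises 11 and 1 cover both cases: O(j -> p) and O(~j -> p). Since j ∨ ~j is a tautology, O(p) follows.
Premise 2, O(s -> ~p), contraposes to O(p -> ~s); with O(p) we get O(~s).
Premise 6, O(~h -> s), contraposes to O(~s -> h); with O(~s) we get O(h).
Premise 5 is O(~t -> ~h); contrapositively O(h -> t). Since O(h) holds, K gives O(t).
The contrapositive of premise 4 (O(~r -> ~t)) is O(t -> r), and O(t) is already established, so O(r).
Premises 3, 7, 8, 9, 10 do not contribute to this derivation.
Hence r is obligatory.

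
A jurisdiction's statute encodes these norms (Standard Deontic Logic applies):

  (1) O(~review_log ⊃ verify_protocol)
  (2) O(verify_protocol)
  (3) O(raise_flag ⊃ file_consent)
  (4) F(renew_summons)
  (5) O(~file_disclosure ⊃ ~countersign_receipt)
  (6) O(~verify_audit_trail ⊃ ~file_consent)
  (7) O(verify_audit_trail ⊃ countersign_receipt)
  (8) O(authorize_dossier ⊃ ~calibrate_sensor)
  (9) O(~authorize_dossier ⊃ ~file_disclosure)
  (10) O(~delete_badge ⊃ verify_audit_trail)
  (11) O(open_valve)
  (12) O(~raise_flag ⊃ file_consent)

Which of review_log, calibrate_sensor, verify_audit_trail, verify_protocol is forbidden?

calibrate_sensor

By case analysis on raise_flag: premise 3 gives O(raise_flag ⊃ file_consent) and premise 12 gives O(~raise_flag ⊃ file_consent), so O(file_consent) either way.
The contrapositive of premise 6 (O(~verify_audit_trail ⊃ ~file_consent)) is O(file_consent ⊃ verify_audit_trail), and O(file_consent) is already established, so O(verify_audit_trail).
Premise 7 is O(verify_audit_trail ⊃ countersign_receipt); since O(verify_audit_trail), deontic closure gives O(countersign_receipt).
Premise 5, O(~file_disclosure ⊃ ~countersign_receipt), contraposes to O(countersign_receipt ⊃ file_disclosure); with O(countersign_receipt) we get O(file_disclosure).
Premise 9 is O(~authorize_dossier ⊃ ~file_disclosure); contrapositively O(file_disclosure ⊃ authorize_dossier). Since O(file_disclosure) holds, K gives O(authorize_dossier).
From O(authorize_dossier) and premise 8, O(authorize_dossier ⊃ ~calibrate_sensor), we obtain O(~calibrate_sensor).
So O(~calibrate_sensor) holds, i.e. calibrate_sensor is forbidden. None of the other listed options is forbidden under the premises.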